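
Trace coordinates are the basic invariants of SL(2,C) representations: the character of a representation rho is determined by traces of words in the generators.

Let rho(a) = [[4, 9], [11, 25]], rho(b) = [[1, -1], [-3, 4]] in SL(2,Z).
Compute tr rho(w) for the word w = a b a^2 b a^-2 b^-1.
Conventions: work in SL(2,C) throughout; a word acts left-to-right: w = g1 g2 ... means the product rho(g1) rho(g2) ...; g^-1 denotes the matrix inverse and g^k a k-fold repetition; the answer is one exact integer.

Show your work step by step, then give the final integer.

-240931006

rho(a) = [[4, 9], [11, 25]]
... * rho(b) = [[1, -1], [-3, 4]]  ->  [[-23, 32], [-64, 89]]
... * rho(a) = [[4, 9], [11, 25]]  ->  [[260, 593], [723, 1649]]
... * rho(a) = [[4, 9], [11, 25]]  ->  [[7563, 17165], [21031, 47732]]
... * rho(b) = [[1, -1], [-3, 4]]  ->  [[-43932, 61097], [-122165, 169897]]
... * rho(a^-1) = [[25, -9], [-11, 4]]  ->  [[-1770367, 639776], [-4922992, 1779073]]
... * rho(a^-1) = [[25, -9], [-11, 4]]  ->  [[-51296711, 18492407], [-142644603, 51423220]]
... * rho(b^-1) = [[4, 1], [3, 1]]  ->  [[-149709623, -32804304], [-416308752, -91221383]]
tr = -149709623 + -91221383 = -240931006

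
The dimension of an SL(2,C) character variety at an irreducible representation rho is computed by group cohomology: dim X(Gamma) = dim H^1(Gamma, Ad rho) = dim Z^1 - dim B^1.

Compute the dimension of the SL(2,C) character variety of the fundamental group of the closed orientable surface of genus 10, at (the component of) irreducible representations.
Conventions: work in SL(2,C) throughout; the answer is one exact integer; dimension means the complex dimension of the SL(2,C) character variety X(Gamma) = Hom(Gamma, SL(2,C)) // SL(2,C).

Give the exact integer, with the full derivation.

pi_1 of the closed genus-10 surface has 20 generators bound by the single product-of-commutators relator.
A cocycle assigns one sl_2 vector per generator subject to the relator condition d_2(z) = 0: dim of the unconstrained space is 3*2g = 60.
d_2 is surjective at irreducible rho (its cokernel H^2 is dual to H^0 = 0), so dim Z^1 = 60 - 3 = 57.
As always at irreducible rho, dim B^1 = 3.
dim H^1 = 57 - 3 = 54 = dim X.

54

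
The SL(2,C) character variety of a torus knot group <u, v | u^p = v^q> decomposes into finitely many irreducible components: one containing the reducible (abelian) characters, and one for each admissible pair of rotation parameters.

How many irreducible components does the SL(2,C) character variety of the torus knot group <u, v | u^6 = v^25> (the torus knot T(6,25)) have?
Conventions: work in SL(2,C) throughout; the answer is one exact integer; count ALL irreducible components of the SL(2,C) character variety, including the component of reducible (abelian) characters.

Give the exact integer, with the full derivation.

61

In the torus knot group T(6,25), u^6 = v^25 is central, so an irreducible representation sends it to +I or -I (Schur).
This locks tr(u) to 2*cos(pi*alpha/6), alpha in 1..5, and tr(v) to 2*cos(pi*beta/25), beta in 1..24, on each component of irreducible characters.
u^6 = (-1)^alpha I and v^25 = (-1)^beta I must agree, so alpha and beta have equal parity.
Counting: 3 odd alphas x 12 odd betas + 2 even alphas x 12 even betas = 36 + 24 = 60.
Total: 60 irreducible-character components + 1 reducible (abelian) component = 61.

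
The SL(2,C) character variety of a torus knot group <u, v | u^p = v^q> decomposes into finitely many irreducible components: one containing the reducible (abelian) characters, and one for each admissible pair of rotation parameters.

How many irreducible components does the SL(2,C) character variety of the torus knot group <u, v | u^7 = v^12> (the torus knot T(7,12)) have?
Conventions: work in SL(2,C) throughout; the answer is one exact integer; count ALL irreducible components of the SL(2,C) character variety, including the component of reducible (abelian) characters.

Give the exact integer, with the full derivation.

Gamma = < u, v | u^7 = v^12 > (torus knot T(7,12)); the central element u^7 = v^12 acts as +I or -I in any irreducible SL(2,C) representation.
This locks tr(u) to 2*cos(pi*alpha/7), alpha in 1..6, and tr(v) to 2*cos(pi*beta/12), beta in 1..11, on each component of irreducible characters.
Consistency of u^7 = (-1)^alpha I with v^12 = (-1)^beta I forces alpha = beta (mod 2).
Counting: 3 odd alphas x 6 odd betas + 3 even alphas x 5 even betas = 18 + 15 = 33.
That is 33 components of irreducible characters, and with the reducible (abelian) component the total is 34.

34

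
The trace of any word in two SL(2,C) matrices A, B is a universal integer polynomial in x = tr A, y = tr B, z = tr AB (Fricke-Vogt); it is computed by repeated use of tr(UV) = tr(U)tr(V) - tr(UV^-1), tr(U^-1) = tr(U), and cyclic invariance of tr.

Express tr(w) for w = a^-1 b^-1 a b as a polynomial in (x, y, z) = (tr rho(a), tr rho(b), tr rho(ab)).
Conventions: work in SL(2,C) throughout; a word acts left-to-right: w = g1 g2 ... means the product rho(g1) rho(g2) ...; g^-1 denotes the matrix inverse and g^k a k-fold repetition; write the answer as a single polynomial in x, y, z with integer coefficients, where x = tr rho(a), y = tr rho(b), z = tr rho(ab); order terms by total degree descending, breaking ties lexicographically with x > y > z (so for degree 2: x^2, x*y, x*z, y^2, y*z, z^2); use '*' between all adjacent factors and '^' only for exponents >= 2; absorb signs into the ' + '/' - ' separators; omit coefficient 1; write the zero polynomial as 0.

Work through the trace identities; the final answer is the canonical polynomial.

tr(a b a) = tr(a) tr(b a) - tr(b) = x*z - y
apply: tr(a b a b) = tr(a b) tr(a b) - tr(1) = z^2 - 2
apply: tr(b^-1 a b a) = tr(a b a) tr(b) - tr(a b a b) = x*y*z - y^2 - z^2 + 2
tr(a^-1 b^-1 a b) = tr(b^-1 a b) tr(a) - tr(b^-1 a b a) = -x*y*z + x^2 + y^2 + z^2 - 2

-x*y*z + x^2 + y^2 + z^2 - 2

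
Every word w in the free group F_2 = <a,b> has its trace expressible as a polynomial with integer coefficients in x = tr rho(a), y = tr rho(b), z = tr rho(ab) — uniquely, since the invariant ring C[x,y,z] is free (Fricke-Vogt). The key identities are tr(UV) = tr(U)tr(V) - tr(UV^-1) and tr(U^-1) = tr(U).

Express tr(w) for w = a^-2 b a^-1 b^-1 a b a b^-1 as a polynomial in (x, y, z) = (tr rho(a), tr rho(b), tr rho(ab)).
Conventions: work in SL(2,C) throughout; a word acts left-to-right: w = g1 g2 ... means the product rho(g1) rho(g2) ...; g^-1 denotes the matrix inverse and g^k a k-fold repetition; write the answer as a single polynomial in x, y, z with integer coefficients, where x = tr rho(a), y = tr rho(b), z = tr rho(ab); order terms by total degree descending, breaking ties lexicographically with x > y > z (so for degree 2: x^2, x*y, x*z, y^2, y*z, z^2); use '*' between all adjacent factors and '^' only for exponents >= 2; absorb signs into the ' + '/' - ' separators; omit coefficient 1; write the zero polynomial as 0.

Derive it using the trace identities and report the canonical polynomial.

x^3*y^2*z^2 - x^4*y*z - 2*x^2*y^3*z - 2*x^2*y*z^3 + x^3*y^2 + x^3*z^2 + x*y^4 + 2*x*y^2*z^2 + x*z^4 + 4*x^2*y*z - 4*x*y^2 - 4*x*z^2 + x

and tr(b a b) = tr(b)*tr(a b) - tr(a)   [square of b] = y*z - x
and tr(b a b a) = tr(b a)*tr(b a) - tr(1)   [split at a repeated b] = z^2 - 2
and tr(a^-1 b a b) = tr(b a b)*tr(a) - tr(b a b a)   [inverse elimination on a] = x*y*z - x^2 - z^2 + 2
tr(b a b^-1 a^-1) = tr(a^-1 b a)*tr(b) - tr(a^-1 b a b)   [inverse elimination on b] = -x*y*z + x^2 + y^2 + z^2 - 2
tr(a^2 b) = tr(a)*tr(b a) - tr(b)   [square of a] = x*z - y
next, tr(a^2) = tr(a)*tr(a) - tr(1)   [square of a] = x^2 - 2
tr(b a^2 b) = tr(b)*tr(a^2 b) - tr(a^2)   [square of b] = x*y*z - x^2 - y^2 + 2
next, tr(b a^2 b a) = tr(a)*tr(b a b a) - tr(b a b)   [square of a] = x*z^2 - y*z - x
tr(a b a^-1 b a) = tr(b a^2 b)*tr(a) - tr(b a^2 b a)   [inverse elimination on a] = x^2*y*z - x^3 - x*y^2 - x*z^2 + y*z + 3*x
next, tr(b a b a b) = tr(b)*tr(a b a b) - tr(a b a)   [square of b] = y*z^2 - x*z - y
next, tr(b a b a b a) = tr(b a)*tr(b a b a) - tr(b^-1 a^-1)   [split at a repeated b] = z^3 - 3*z
next, tr(a b a^-1 b a b) = tr(b a b a b)*tr(a) - tr(b a b a b a)   [inverse elimination on a] = x*y*z^2 - x^2*z - z^3 - x*y + 3*z
and tr(a^-1 b a b^-1 a b) = tr(a b a^-1 b a)*tr(b) - tr(a b a^-1 b a b)   [inverse elimination on b] = x^2*y^2*z - x^3*y - x*y^3 - 2*x*y*z^2 + x^2*z + y^2*z + z^3 + 4*x*y - 3*z
next, tr(a^2 b a) = tr(a)*tr(a b a) - tr(a b)   [square of a] = x^2*z - x*y - z
next, tr(a b a b^2 a) = tr(b)*tr(a^2 b a b) - tr(a^2 b a)   [square of b] = x*y*z^2 - x^2*z - y^2*z + z
tr(a b a b^2 a b) = tr(b)*tr(a b a b a b) - tr(a b a b a)   [square of b] = y*z^3 - x*z^2 - 2*y*z + x
and tr(b a b^-1 a b a b) = tr(a b a b^2 a)*tr(b) - tr(a b a b^2 a b)   [inverse elimination on b] = x*y^2*z^2 - x^2*y*z - y^3*z - y*z^3 + x*z^2 + 3*y*z - x
and tr(a b a b a b a) = tr(a)*tr(b a b a b a) - tr(b a b a b)   [square of a] = x*z^3 - y*z^2 - 2*x*z + y
and tr(a b a b a b a b) = tr(b a b a)*tr(b a b a) - tr(1)   [split at a repeated b] = z^4 - 4*z^2 + 2
next, tr(b a b^-1 a b a b a) = tr(a b a b a b a)*tr(b) - tr(a b a b a b a b)   [inverse elimination on b] = x*y*z^3 - y^2*z^2 - z^4 - 2*x*y*z + y^2 + 4*z^2 - 2
and tr(b a b^-1 a b a b a^-1) = tr(b a b^-1 a b a b)*tr(a) - tr(b a b^-1 a b a b a)   [inverse elimination on a] = x^2*y^2*z^2 - x^3*y*z - x*y^3*z - 2*x*y*z^3 + x^2*z^2 + y^2*z^2 + z^4 + 5*x*y*z - x^2 - y^2 - 4*z^2 + 2
next, tr(a^-2 b a b^-1 a b a b) = tr(b a b^-1 a b a b a^-1)*tr(a) - tr(b a b^-1 a b a b)   [inverse elimination on a] = x^3*y^2*z^2 - x^4*y*z - x^2*y^3*z - 2*x^2*y*z^3 + x^3*z^2 + x*z^4 + 6*x^2*y*z + y^3*z + y*z^3 - x^3 - x*y^2 - 5*x*z^2 - 3*y*z + 3*x
and tr(b^-1 a b a b^-1 a^-2 b a) = tr(a^-2 b a b^-1 a b a)*tr(b) - tr(a^-2 b a b^-1 a b a b)   [inverse elimination on b] = -x^3*y^2*z^2 + x^4*y*z + 2*x^2*y^3*z + 2*x^2*y*z^3 - x^3*y^2 - x^3*z^2 - x*y^4 - 2*x*y^2*z^2 - x*z^4 - 5*x^2*y*z + x^3 + 5*x*y^2 + 5*x*z^2 - 3*x
tr(a^-2 b a^-1 b^-1 a b a b^-1) = tr(b^-1 a b a b^-1 a^-2 b)*tr(a) - tr(b^-1 a b a b^-1 a^-2 b a)   [inverse elimination on a] = x^3*y^2*z^2 - x^4*y*z - 2*x^2*y^3*z - 2*x^2*y*z^3 + x^3*y^2 + x^3*z^2 + x*y^4 + 2*x*y^2*z^2 + x*z^4 + 4*x^2*y*z - 4*x*y^2 - 4*x*z^2 + x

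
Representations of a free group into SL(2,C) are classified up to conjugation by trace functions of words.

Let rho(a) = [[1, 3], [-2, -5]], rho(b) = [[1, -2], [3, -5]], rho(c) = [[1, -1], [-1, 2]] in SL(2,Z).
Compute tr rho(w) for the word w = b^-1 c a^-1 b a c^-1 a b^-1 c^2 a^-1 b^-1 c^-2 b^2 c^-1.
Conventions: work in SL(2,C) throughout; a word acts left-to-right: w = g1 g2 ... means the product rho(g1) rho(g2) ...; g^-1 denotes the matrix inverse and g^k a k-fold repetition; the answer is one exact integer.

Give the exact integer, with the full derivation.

-9832322

rho(b^-1) = [[-5, 2], [-3, 1]]
... * rho(c) = [[1, -1], [-1, 2]]  ->  [[-7, 9], [-4, 5]]
... * rho(a^-1) = [[-5, -3], [2, 1]]  ->  [[53, 30], [30, 17]]
... * rho(b) = [[1, -2], [3, -5]]  ->  [[143, -256], [81, -145]]
... * rho(a) = [[1, 3], [-2, -5]]  ->  [[655, 1709], [371, 968]]
... * rho(c^-1) = [[2, 1], [1, 1]]  ->  [[3019, 2364], [1710, 1339]]
... * rho(a) = [[1, 3], [-2, -5]]  ->  [[-1709, -2763], [-968, -1565]]
... * rho(b^-1) = [[-5, 2], [-3, 1]]  ->  [[16834, -6181], [9535, -3501]]
... * rho(c) = [[1, -1], [-1, 2]]  ->  [[23015, -29196], [13036, -16537]]
... * rho(c) = [[1, -1], [-1, 2]]  ->  [[52211, -81407], [29573, -46110]]
... * rho(a^-1) = [[-5, -3], [2, 1]]  ->  [[-423869, -238040], [-240085, -134829]]
... * rho(b^-1) = [[-5, 2], [-3, 1]]  ->  [[2833465, -1085778], [1604912, -614999]]
... * rho(c^-1) = [[2, 1], [1, 1]]  ->  [[4581152, 1747687], [2594825, 989913]]
... * rho(c^-1) = [[2, 1], [1, 1]]  ->  [[10909991, 6328839], [6179563, 3584738]]
... * rho(b) = [[1, -2], [3, -5]]  ->  [[29896508, -53464177], [16933777, -30282816]]
... * rho(b) = [[1, -2], [3, -5]]  ->  [[-130496023, 207527869], [-73914671, 117546526]]
... * rho(c^-1) = [[2, 1], [1, 1]]  ->  [[-53464177, 77031846], [-30282816, 43631855]]
tr = -53464177 + 43631855 = -9832322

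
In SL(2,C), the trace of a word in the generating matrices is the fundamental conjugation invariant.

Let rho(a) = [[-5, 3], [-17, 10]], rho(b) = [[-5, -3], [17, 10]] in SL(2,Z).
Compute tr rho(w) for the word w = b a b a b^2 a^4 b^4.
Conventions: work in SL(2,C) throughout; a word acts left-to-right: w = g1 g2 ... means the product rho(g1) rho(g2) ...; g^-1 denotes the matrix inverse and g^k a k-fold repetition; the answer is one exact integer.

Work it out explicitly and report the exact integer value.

3656998686623

rho(b) = [[-5, -3], [17, 10]]
... * rho(a) = [[-5, 3], [-17, 10]]  ->  [[76, -45], [-255, 151]]
... * rho(b) = [[-5, -3], [17, 10]]  ->  [[-1145, -678], [3842, 2275]]
... * rho(a) = [[-5, 3], [-17, 10]]  ->  [[17251, -10215], [-57885, 34276]]
... * rho(b) = [[-5, -3], [17, 10]]  ->  [[-259910, -153903], [872117, 516415]]
... * rho(b) = [[-5, -3], [17, 10]]  ->  [[-1316801, -759300], [4418470, 2547799]]
... * rho(a) = [[-5, 3], [-17, 10]]  ->  [[19492105, -11543403], [-65404933, 38733400]]
... * rho(a) = [[-5, 3], [-17, 10]]  ->  [[98777326, -56957715], [-331443135, 191119201]]
... * rho(a) = [[-5, 3], [-17, 10]]  ->  [[474394525, -273245172], [-1591810742, 916862605]]
... * rho(a) = [[-5, 3], [-17, 10]]  ->  [[2273195299, -1309268145], [-7627610575, 4393193824]]
... * rho(b) = [[-5, -3], [17, 10]]  ->  [[-33623534960, -19912267347], [112822347883, 66814769965]]
... * rho(b) = [[-5, -3], [17, 10]]  ->  [[-170390870099, -98252068590], [571739349990, 329680656001]]
... * rho(b) = [[-5, -3], [17, 10]]  ->  [[-818330815535, -471348075603], [2745874402067, 1581588510040]]
... * rho(b) = [[-5, -3], [17, 10]]  ->  [[-3921263207576, -2258488309425], [13157632660345, 7578261894199]]
tr = -3921263207576 + 7578261894199 = 3656998686623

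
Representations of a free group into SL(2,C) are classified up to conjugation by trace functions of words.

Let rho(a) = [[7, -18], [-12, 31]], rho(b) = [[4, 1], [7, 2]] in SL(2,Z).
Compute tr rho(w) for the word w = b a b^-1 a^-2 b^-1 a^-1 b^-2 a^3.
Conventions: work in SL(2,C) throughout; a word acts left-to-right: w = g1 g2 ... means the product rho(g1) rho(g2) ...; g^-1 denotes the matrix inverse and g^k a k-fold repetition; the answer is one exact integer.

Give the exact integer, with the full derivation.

rho(b) = [[4, 1], [7, 2]]
... * rho(a) = [[7, -18], [-12, 31]]  ->  [[16, -41], [25, -64]]
... * rho(b^-1) = [[2, -1], [-7, 4]]  ->  [[319, -180], [498, -281]]
... * rho(a^-1) = [[31, 18], [12, 7]]  ->  [[7729, 4482], [12066, 6997]]
... * rho(a^-1) = [[31, 18], [12, 7]]  ->  [[293383, 170496], [458010, 266167]]
... * rho(b^-1) = [[2, -1], [-7, 4]]  ->  [[-606706, 388601], [-947149, 606658]]
... * rho(a^-1) = [[31, 18], [12, 7]]  ->  [[-14144674, -8200501], [-22081723, -12802076]]
... * rho(b^-1) = [[2, -1], [-7, 4]]  ->  [[29114159, -18657330], [45451086, -29126581]]
... * rho(b^-1) = [[2, -1], [-7, 4]]  ->  [[188829628, -103743479], [294788239, -161957410]]
... * rho(a) = [[7, -18], [-12, 31]]  ->  [[2566729144, -6614981153], [4007006593, -10326868012]]
... * rho(a) = [[7, -18], [-12, 31]]  ->  [[97346877844, -251265540335], [151971462295, -392259027046]]
... * rho(a) = [[7, -18], [-12, 31]]  ->  [[3696614628928, -9541475551577], [5770908560617, -14895516159736]]
tr = 3696614628928 + -14895516159736 = -11198901530808

-11198901530808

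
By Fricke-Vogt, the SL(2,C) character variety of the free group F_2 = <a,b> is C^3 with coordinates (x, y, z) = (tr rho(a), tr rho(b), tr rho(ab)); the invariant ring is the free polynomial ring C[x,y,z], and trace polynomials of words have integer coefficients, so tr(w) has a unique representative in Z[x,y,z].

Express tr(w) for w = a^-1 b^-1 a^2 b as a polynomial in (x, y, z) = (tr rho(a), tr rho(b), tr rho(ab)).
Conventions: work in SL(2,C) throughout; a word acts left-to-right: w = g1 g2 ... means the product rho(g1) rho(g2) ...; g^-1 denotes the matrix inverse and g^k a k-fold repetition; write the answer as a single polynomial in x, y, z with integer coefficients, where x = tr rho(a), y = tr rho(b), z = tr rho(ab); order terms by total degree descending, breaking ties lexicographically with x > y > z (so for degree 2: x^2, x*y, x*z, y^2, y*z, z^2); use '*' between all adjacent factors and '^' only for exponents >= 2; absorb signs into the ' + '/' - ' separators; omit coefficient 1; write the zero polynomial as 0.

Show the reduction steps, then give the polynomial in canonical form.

trace(b^2 a) = trace(b)*trace(a b) - trace(a) = y*z - x
trace(b^2) = trace(b)*trace(b) - trace(1) = y^2 - 2
trace(b a^2 b) = trace(a)*trace(b^2 a) - trace(b^2) = x*y*z - x^2 - y^2 + 2
trace(b a b a) = trace(a b)*trace(a b) - trace(1)   [split at repeated a] = z^2 - 2
trace(b a^2 b a) = trace(a)*trace(b a b a) - trace(b a b) = x*z^2 - y*z - x
trace(a^2 b a^-1 b) = trace(b a^2 b)*trace(a) - trace(b a^2 b a) = x^2*y*z - x^3 - x*y^2 - x*z^2 + y*z + 3*x
trace(a^-1 b^-1 a^2 b) = trace(a^2 b a^-1)*trace(b) - trace(a^2 b a^-1 b) = -x^2*y*z + x^3 + x*y^2 + x*z^2 - 3*x

-x^2*y*z + x^3 + x*y^2 + x*z^2 - 3*x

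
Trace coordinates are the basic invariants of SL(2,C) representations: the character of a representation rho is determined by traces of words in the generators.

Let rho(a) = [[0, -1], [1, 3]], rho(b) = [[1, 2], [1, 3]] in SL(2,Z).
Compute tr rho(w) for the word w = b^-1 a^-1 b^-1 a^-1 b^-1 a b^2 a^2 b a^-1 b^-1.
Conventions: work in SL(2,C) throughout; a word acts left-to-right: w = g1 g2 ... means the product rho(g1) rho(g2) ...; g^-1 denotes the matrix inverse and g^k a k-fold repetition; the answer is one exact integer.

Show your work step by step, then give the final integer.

35140

rho(b^-1) = [[3, -2], [-1, 1]]
... * rho(a^-1) = [[3, 1], [-1, 0]]  ->  [[11, 3], [-4, -1]]
... * rho(b^-1) = [[3, -2], [-1, 1]]  ->  [[30, -19], [-11, 7]]
... * rho(a^-1) = [[3, 1], [-1, 0]]  ->  [[109, 30], [-40, -11]]
... * rho(b^-1) = [[3, -2], [-1, 1]]  ->  [[297, -188], [-109, 69]]
... * rho(a) = [[0, -1], [1, 3]]  ->  [[-188, -861], [69, 316]]
... * rho(b) = [[1, 2], [1, 3]]  ->  [[-1049, -2959], [385, 1086]]
... * rho(b) = [[1, 2], [1, 3]]  ->  [[-4008, -10975], [1471, 4028]]
... * rho(a) = [[0, -1], [1, 3]]  ->  [[-10975, -28917], [4028, 10613]]
... * rho(a) = [[0, -1], [1, 3]]  ->  [[-28917, -75776], [10613, 27811]]
... * rho(b) = [[1, 2], [1, 3]]  ->  [[-104693, -285162], [38424, 104659]]
... * rho(a^-1) = [[3, 1], [-1, 0]]  ->  [[-28917, -104693], [10613, 38424]]
... * rho(b^-1) = [[3, -2], [-1, 1]]  ->  [[17942, -46859], [-6585, 17198]]
tr = 17942 + 17198 = 35140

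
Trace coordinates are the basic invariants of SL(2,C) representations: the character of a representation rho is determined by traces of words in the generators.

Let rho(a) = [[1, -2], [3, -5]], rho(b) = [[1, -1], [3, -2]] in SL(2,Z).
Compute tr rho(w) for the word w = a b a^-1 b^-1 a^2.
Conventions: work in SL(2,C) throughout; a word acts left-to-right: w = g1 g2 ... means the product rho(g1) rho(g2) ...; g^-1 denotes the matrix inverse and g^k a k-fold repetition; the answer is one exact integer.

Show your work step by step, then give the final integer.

149

rho(a) = [[1, -2], [3, -5]]
... * rho(b) = [[1, -1], [3, -2]]  ->  [[-5, 3], [-12, 7]]
... * rho(a^-1) = [[-5, 2], [-3, 1]]  ->  [[16, -7], [39, -17]]
... * rho(b^-1) = [[-2, 1], [-3, 1]]  ->  [[-11, 9], [-27, 22]]
... * rho(a) = [[1, -2], [3, -5]]  ->  [[16, -23], [39, -56]]
... * rho(a) = [[1, -2], [3, -5]]  ->  [[-53, 83], [-129, 202]]
tr = -53 + 202 = 149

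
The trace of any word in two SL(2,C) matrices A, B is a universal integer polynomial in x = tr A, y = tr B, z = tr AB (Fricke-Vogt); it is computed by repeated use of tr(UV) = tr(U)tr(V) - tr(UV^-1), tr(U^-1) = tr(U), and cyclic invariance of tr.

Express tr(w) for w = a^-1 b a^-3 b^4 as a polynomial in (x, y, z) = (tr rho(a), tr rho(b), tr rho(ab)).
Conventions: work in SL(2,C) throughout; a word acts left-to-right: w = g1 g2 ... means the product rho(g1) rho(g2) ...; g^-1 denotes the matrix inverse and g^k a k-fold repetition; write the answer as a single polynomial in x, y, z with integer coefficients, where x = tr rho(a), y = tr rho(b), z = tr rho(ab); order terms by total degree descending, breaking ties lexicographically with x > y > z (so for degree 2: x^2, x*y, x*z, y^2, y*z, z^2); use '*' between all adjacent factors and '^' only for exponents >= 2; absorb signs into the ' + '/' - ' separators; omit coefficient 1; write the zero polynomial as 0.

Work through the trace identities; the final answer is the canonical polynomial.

trace(b^2) = trace(b) * trace(b) - trace(1) = y^2 - 2
trace(b^3) = trace(b) * trace(b^2) - trace(b) = y^3 - 3*y
trace(b^4) = trace(b) * trace(b^3) - trace(b^2) = y^4 - 4*y^2 + 2
trace(b^5) = trace(b) * trace(b^4) - trace(b^3) = y^5 - 5*y^3 + 5*y
trace(b a b) = trace(b) * trace(a b) - trace(a) = y*z - x
trace(b^2 a b) = trace(b) * trace(b a b) - trace(b a) = y^2*z - x*y - z
trace(a b^4) = trace(b) * trace(b^2 a b) - trace(b^2 a) = y^3*z - x*y^2 - 2*y*z + x
trace(b^5 a) = trace(b) * trace(a b^4) - trace(a b^3) = y^4*z - x*y^3 - 3*y^2*z + 2*x*y + z
trace(b^5 a^-1) = trace(b^5) * trace(a) - trace(b^5 a) = x*y^5 - y^4*z - 4*x*y^3 + 3*y^2*z + 3*x*y - z
trace(b^5 a^-2) = trace(b^5 a^-1) * trace(a) - trace(b^5) = x^2*y^5 - x*y^4*z - 4*x^2*y^3 - y^5 + 3*x*y^2*z + 3*x^2*y + 5*y^3 - x*z - 5*y
trace(b a^-3 b^4) = trace(b^5 a^-2) * trace(a) - trace(b^5 a^-1) = x^3*y^5 - x^2*y^4*z - 4*x^3*y^3 - 2*x*y^5 + 3*x^2*y^2*z + y^4*z + 3*x^3*y + 9*x*y^3 - x^2*z - 3*y^2*z - 8*x*y + z
trace(a b a b) = trace(a b) * trace(a b) - trace(1)   [split at repeated a] = z^2 - 2
trace(a b a) = trace(a) * trace(b a) - trace(b) = x*z - y
trace(b a b a b) = trace(b) * trace(a b a b) - trace(a b a) = y*z^2 - x*z - y
trace(b^2 a b a b) = trace(b) * trace(b a b a b) - trace(b a b a) = y^2*z^2 - x*y*z - y^2 - z^2 + 2
trace(b^4 a b a) = trace(b) * trace(b^2 a b a b) - trace(b^2 a b a) = y^3*z^2 - x*y^2*z - y^3 - 2*y*z^2 + x*z + 3*y
trace(a^-1 b^4 a b) = trace(b^4 a b) * trace(a) - trace(b^4 a b a) = x*y^4*z - x^2*y^3 - y^3*z^2 - 2*x*y^2*z + 2*x^2*y + y^3 + 2*y*z^2 - 3*y
trace(a^-2 b^4 a b) = trace(a^-1 b^4 a b) * trace(a) - trace(a^-1 b^4 a b a) = x^2*y^4*z - x^3*y^3 - x*y^3*z^2 - 2*x^2*y^2*z - y^4*z + 2*x^3*y + 2*x*y^3 + 2*x*y*z^2 + 3*y^2*z - 5*x*y - z
trace(b a^-3 b^4 a) = trace(a^-2 b^4 a b) * trace(a) - trace(a^-2 b^4 a b a) = x^3*y^4*z - x^4*y^3 - x^2*y^3*z^2 - 2*x^3*y^2*z - 2*x*y^4*z + 2*x^4*y + 3*x^2*y^3 + 2*x^2*y*z^2 + y^3*z^2 + 5*x*y^2*z - 7*x^2*y - y^3 - 2*y*z^2 - x*z + 3*y
trace(a^-1 b a^-3 b^4) = trace(b a^-3 b^4) * trace(a) - trace(b a^-3 b^4 a) = x^4*y^5 - 2*x^3*y^4*z - 3*x^4*y^3 - 2*x^2*y^5 + x^2*y^3*z^2 + 5*x^3*y^2*z + 3*x*y^4*z + x^4*y + 6*x^2*y^3 - 2*x^2*y*z^2 - y^3*z^2 - x^3*z - 8*x*y^2*z - x^2*y + y^3 + 2*y*z^2 + 2*x*z - 3*y

x^4*y^5 - 2*x^3*y^4*z - 3*x^4*y^3 - 2*x^2*y^5 + x^2*y^3*z^2 + 5*x^3*y^2*z + 3*x*y^4*z + x^4*y + 6*x^2*y^3 - 2*x^2*y*z^2 - y^3*z^2 - x^3*z - 8*x*y^2*z - x^2*y + y^3 + 2*y*z^2 + 2*x*z - 3*y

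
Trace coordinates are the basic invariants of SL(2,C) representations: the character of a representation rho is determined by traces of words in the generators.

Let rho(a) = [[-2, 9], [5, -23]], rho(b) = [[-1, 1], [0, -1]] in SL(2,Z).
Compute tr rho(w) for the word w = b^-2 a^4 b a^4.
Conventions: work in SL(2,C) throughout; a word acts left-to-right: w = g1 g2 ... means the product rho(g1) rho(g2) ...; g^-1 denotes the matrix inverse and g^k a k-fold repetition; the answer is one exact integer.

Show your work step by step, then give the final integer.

-108288146752

rho(b^-1) = [[-1, -1], [0, -1]]
... * rho(b^-1) = [[-1, -1], [0, -1]]  ->  [[1, 2], [0, 1]]
... * rho(a) = [[-2, 9], [5, -23]]  ->  [[8, -37], [5, -23]]
... * rho(a) = [[-2, 9], [5, -23]]  ->  [[-201, 923], [-125, 574]]
... * rho(a) = [[-2, 9], [5, -23]]  ->  [[5017, -23038], [3120, -14327]]
... * rho(a) = [[-2, 9], [5, -23]]  ->  [[-125224, 575027], [-77875, 357601]]
... * rho(b) = [[-1, 1], [0, -1]]  ->  [[125224, -700251], [77875, -435476]]
... * rho(a) = [[-2, 9], [5, -23]]  ->  [[-3751703, 17232789], [-2333130, 10716823]]
... * rho(a) = [[-2, 9], [5, -23]]  ->  [[93667351, -430119474], [58250375, -267485099]]
... * rho(a) = [[-2, 9], [5, -23]]  ->  [[-2337932072, 10735754061], [-1453926245, 6676410652]]
... * rho(a) = [[-2, 9], [5, -23]]  ->  [[58354634449, -267963732051], [36289905750, -166642781201]]
tr = 58354634449 + -166642781201 = -108288146752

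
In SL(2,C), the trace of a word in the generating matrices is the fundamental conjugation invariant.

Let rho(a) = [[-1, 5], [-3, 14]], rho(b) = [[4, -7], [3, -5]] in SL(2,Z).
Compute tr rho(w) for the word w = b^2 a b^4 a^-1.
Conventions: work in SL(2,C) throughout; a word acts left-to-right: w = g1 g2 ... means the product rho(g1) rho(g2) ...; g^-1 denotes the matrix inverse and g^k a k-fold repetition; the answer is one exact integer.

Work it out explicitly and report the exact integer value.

1118

rho(b) = [[4, -7], [3, -5]]
... * rho(b) = [[4, -7], [3, -5]]  ->  [[-5, 7], [-3, 4]]
... * rho(a) = [[-1, 5], [-3, 14]]  ->  [[-16, 73], [-9, 41]]
... * rho(b) = [[4, -7], [3, -5]]  ->  [[155, -253], [87, -142]]
... * rho(b) = [[4, -7], [3, -5]]  ->  [[-139, 180], [-78, 101]]
... * rho(b) = [[4, -7], [3, -5]]  ->  [[-16, 73], [-9, 41]]
... * rho(b) = [[4, -7], [3, -5]]  ->  [[155, -253], [87, -142]]
... * rho(a^-1) = [[14, -5], [3, -1]]  ->  [[1411, -522], [792, -293]]
tr = 1411 + -293 = 1118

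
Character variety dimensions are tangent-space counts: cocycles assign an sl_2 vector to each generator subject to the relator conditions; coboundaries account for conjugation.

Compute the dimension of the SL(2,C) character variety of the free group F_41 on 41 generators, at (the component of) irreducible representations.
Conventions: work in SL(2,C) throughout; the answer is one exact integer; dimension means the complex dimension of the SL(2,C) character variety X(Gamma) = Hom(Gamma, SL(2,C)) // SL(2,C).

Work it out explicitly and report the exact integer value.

The free group F_41: 41 generators, no relators.
So Z^1 = (sl_2)^41 in full: dim Z^1 = 123.
dim B^1 = 3: the coboundary map is injective because an irreducible image has centralizer 0 in sl_2.
dim H^1 = 123 - 3 = 120, which is dim X.

120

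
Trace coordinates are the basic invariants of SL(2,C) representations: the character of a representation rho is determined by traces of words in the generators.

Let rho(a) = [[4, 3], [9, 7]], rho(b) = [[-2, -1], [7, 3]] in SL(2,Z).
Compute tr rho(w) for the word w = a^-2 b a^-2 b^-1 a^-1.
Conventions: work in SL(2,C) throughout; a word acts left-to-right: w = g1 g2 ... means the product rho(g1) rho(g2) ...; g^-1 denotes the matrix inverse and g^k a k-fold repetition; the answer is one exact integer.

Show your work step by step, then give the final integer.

-463309

rho(a^-1) = [[7, -3], [-9, 4]]
... * rho(a^-1) = [[7, -3], [-9, 4]]  ->  [[76, -33], [-99, 43]]
... * rho(b) = [[-2, -1], [7, 3]]  ->  [[-383, -175], [499, 228]]
... * rho(a^-1) = [[7, -3], [-9, 4]]  ->  [[-1106, 449], [1441, -585]]
... * rho(a^-1) = [[7, -3], [-9, 4]]  ->  [[-11783, 5114], [15352, -6663]]
... * rho(b^-1) = [[3, 1], [-7, -2]]  ->  [[-71147, -22011], [92697, 28678]]
... * rho(a^-1) = [[7, -3], [-9, 4]]  ->  [[-299930, 125397], [390777, -163379]]
tr = -299930 + -163379 = -463309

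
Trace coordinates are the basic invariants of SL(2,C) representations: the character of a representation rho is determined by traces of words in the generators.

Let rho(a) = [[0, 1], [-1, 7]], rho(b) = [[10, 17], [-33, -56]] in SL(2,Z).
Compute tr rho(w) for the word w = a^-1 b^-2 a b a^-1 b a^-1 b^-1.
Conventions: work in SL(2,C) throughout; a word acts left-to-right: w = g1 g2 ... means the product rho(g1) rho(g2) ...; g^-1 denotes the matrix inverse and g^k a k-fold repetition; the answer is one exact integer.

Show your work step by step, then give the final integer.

134681604792

rho(a^-1) = [[7, -1], [1, 0]]
... * rho(b^-1) = [[-56, -17], [33, 10]]  ->  [[-425, -129], [-56, -17]]
... * rho(b^-1) = [[-56, -17], [33, 10]]  ->  [[19543, 5935], [2575, 782]]
... * rho(a) = [[0, 1], [-1, 7]]  ->  [[-5935, 61088], [-782, 8049]]
... * rho(b) = [[10, 17], [-33, -56]]  ->  [[-2075254, -3521823], [-273437, -464038]]
... * rho(a^-1) = [[7, -1], [1, 0]]  ->  [[-18048601, 2075254], [-2378097, 273437]]
... * rho(b) = [[10, 17], [-33, -56]]  ->  [[-248969392, -423040441], [-32804391, -55740121]]
... * rho(a^-1) = [[7, -1], [1, 0]]  ->  [[-2165826185, 248969392], [-285370858, 32804391]]
... * rho(b^-1) = [[-56, -17], [33, 10]]  ->  [[129502256296, 39308739065], [17063312951, 5179348496]]
tr = 129502256296 + 5179348496 = 134681604792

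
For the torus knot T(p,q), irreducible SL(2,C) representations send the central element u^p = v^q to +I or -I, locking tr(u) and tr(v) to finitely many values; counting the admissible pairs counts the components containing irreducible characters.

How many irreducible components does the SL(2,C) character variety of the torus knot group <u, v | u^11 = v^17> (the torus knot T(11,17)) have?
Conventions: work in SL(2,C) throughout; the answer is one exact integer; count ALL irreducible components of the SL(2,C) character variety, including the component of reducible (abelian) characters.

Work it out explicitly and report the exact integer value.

In the torus knot group T(11,17), u^11 = v^17 is central, so an irreducible representation sends it to +I or -I (Schur).
On an irreducible component, tr(u) is locked at 2*cos(pi*alpha/11) for some alpha in 1..10, and tr(v) at 2*cos(pi*beta/17) for some beta in 1..16.
The two central values (-1)^alpha I and (-1)^beta I must be the same matrix, so alpha and beta share a parity.
Counting: 5 odd alphas x 8 odd betas + 5 even alphas x 8 even betas = 40 + 40 = 80.
That is 80 components of irreducible characters, and with the reducible (abelian) component the total is 81.

81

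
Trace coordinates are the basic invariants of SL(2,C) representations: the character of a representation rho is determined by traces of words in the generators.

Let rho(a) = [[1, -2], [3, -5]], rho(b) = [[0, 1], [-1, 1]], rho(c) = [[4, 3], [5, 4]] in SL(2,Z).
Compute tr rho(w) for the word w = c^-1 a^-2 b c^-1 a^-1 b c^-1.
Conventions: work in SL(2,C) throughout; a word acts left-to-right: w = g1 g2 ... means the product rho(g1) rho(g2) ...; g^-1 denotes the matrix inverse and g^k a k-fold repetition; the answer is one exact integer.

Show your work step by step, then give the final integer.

rho(c^-1) = [[4, -3], [-5, 4]]
... * rho(a^-1) = [[-5, 2], [-3, 1]]  ->  [[-11, 5], [13, -6]]
... * rho(a^-1) = [[-5, 2], [-3, 1]]  ->  [[40, -17], [-47, 20]]
... * rho(b) = [[0, 1], [-1, 1]]  ->  [[17, 23], [-20, -27]]
... * rho(c^-1) = [[4, -3], [-5, 4]]  ->  [[-47, 41], [55, -48]]
... * rho(a^-1) = [[-5, 2], [-3, 1]]  ->  [[112, -53], [-131, 62]]
... * rho(b) = [[0, 1], [-1, 1]]  ->  [[53, 59], [-62, -69]]
... * rho(c^-1) = [[4, -3], [-5, 4]]  ->  [[-83, 77], [97, -90]]
tr = -83 + -90 = -173

-173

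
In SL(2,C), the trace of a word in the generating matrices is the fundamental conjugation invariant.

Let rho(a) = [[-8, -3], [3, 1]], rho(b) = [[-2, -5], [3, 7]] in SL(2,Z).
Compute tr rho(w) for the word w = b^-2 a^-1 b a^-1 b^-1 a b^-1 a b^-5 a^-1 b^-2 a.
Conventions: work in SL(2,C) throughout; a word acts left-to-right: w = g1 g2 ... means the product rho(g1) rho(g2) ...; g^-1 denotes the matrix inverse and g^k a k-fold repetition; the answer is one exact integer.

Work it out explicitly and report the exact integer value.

8571454547

rho(b^-1) = [[7, 5], [-3, -2]]
... * rho(b^-1) = [[7, 5], [-3, -2]]  ->  [[34, 25], [-15, -11]]
... * rho(a^-1) = [[1, 3], [-3, -8]]  ->  [[-41, -98], [18, 43]]
... * rho(b) = [[-2, -5], [3, 7]]  ->  [[-212, -481], [93, 211]]
... * rho(a^-1) = [[1, 3], [-3, -8]]  ->  [[1231, 3212], [-540, -1409]]
... * rho(b^-1) = [[7, 5], [-3, -2]]  ->  [[-1019, -269], [447, 118]]
... * rho(a) = [[-8, -3], [3, 1]]  ->  [[7345, 2788], [-3222, -1223]]
... * rho(b^-1) = [[7, 5], [-3, -2]]  ->  [[43051, 31149], [-18885, -13664]]
... * rho(a) = [[-8, -3], [3, 1]]  ->  [[-250961, -98004], [110088, 42991]]
... * rho(b^-1) = [[7, 5], [-3, -2]]  ->  [[-1462715, -1058797], [641643, 464458]]
... * rho(b^-1) = [[7, 5], [-3, -2]]  ->  [[-7062614, -5195981], [3098127, 2279299]]
... * rho(b^-1) = [[7, 5], [-3, -2]]  ->  [[-33850355, -24921108], [14848992, 10932037]]
... * rho(b^-1) = [[7, 5], [-3, -2]]  ->  [[-162189161, -119409559], [71146833, 52380886]]
... * rho(b^-1) = [[7, 5], [-3, -2]]  ->  [[-777095450, -572126687], [340885173, 250972393]]
... * rho(a^-1) = [[1, 3], [-3, -8]]  ->  [[939284611, 2245727146], [-412032006, -985123625]]
... * rho(b^-1) = [[7, 5], [-3, -2]]  ->  [[-162189161, 204968763], [71146833, -89912780]]
... * rho(b^-1) = [[7, 5], [-3, -2]]  ->  [[-1750230416, -1220883331], [767766171, 535559725]]
... * rho(a) = [[-8, -3], [3, 1]]  ->  [[10339193335, 4029807917], [-4535450193, -1767738788]]
tr = 10339193335 + -1767738788 = 8571454547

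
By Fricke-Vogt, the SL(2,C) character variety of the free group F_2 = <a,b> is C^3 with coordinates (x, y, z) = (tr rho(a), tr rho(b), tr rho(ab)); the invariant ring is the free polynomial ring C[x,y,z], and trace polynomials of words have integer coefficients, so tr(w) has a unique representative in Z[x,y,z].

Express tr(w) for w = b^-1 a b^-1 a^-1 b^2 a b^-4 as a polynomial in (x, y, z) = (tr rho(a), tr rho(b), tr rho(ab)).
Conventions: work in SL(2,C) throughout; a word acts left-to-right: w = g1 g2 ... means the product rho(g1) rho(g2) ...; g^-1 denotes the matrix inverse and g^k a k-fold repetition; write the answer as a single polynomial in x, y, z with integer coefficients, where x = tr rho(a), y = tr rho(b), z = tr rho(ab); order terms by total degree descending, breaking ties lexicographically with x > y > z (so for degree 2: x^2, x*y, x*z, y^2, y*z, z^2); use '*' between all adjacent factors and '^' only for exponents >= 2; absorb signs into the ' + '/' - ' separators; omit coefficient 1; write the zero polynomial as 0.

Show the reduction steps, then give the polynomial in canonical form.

use: tr(b a b) = tr(b) tr(a b) - tr(a)   [square of b] = y*z - x
tr(b^3 a) = tr(b) tr(b a b) - tr(b a)   [square of b] = y^2*z - x*y - z
apply: tr(b^2) = tr(b) tr(b) - tr(1)   [square of b] = y^2 - 2
tr(b^3) = tr(b) tr(b^2) - tr(b)   [square of b] = y^3 - 3*y
tr(b^2 a^2 b) = tr(a) tr(b^3 a) - tr(b^3)   [square of a] = x*y^2*z - x^2*y - y^3 - x*z + 3*y
tr(b a b a) = tr(b a) tr(b a) - tr(1)   [split at a repeated b] = z^2 - 2
use: tr(a^2 b a b) = tr(a) tr(b a b a) - tr(b a b)   [square of a] = x*z^2 - y*z - x
tr(b a^2) = tr(a) tr(b a) - tr(b)   [square of a] = x*z - y
use: tr(a^2 b a) = tr(a) tr(b a^2) - tr(b a)   [square of a] = x^2*z - x*y - z
use: tr(b^2 a^2 b a) = tr(b) tr(a^2 b a b) - tr(a^2 b a)   [square of b] = x*y*z^2 - x^2*z - y^2*z + z
apply: tr(a b a^-1 b^2 a) = tr(b^2 a^2 b) tr(a) - tr(b^2 a^2 b a)   [inverse elimination on a] = x^2*y^2*z - x^3*y - x*y^3 - x*y*z^2 + y^2*z + 3*x*y - z
apply: tr(b a b a b) = tr(b) tr(a b a b) - tr(a b a)   [square of b] = y*z^2 - x*z - y
apply: tr(b^2 a b a b) = tr(b) tr(b a b a b) - tr(b a b a)   [square of b] = y^2*z^2 - x*y*z - y^2 - z^2 + 2
tr(a b a b a b) = tr(a b) tr(a b a b) - tr(a^-1 b^-1)   [split at a repeated a] = z^3 - 3*z
apply: tr(b^2 a b a b a) = tr(b) tr(a b a b a b) - tr(a b a b a)   [square of b] = y*z^3 - x*z^2 - 2*y*z + x
tr(a b a^-1 b^2 a b) = tr(b^2 a b a b) tr(a) - tr(b^2 a b a b a)   [inverse elimination on a] = x*y^2*z^2 - x^2*y*z - y*z^3 - x*y^2 + 2*y*z + x
use: tr(a^-1 b^2 a b^-1 a b) = tr(a b a^-1 b^2 a) tr(b) - tr(a b a^-1 b^2 a b)   [inverse elimination on b] = x^2*y^3*z - x^3*y^2 - x*y^4 - 2*x*y^2*z^2 + x^2*y*z + y^3*z + y*z^3 + 4*x*y^2 - 3*y*z - x
apply: tr(a b^-1 a^-1 b^2 a b^-1) = tr(a^-1 b^2 a b^-1 a) tr(b) - tr(a^-1 b^2 a b^-1 a b)   [inverse elimination on b] = -x^2*y^3*z + x^3*y^2 + x*y^4 + 2*x*y^2*z^2 - x^2*y*z - y^3*z - y*z^3 - 4*x*y^2 + 4*y*z + x
apply: tr(a b^-1 a^-1 b^2 a) = tr(a^-1 b^2 a^2) tr(b) - tr(a^-1 b^2 a^2 b)   [inverse elimination on b] = -x^2*y^2*z + x^3*y + x*y^3 + x*y*z^2 - 4*x*y + z
tr(b^-1 a b^-1 a^-1 b^2 a b^-1) = tr(a b^-1 a^-1 b^2 a b^-1) tr(b) - tr(a b^-1 a^-1 b^2 a)   [inverse elimination on b] = -x^2*y^4*z + x^3*y^3 + x*y^5 + 2*x*y^3*z^2 - y^4*z - y^2*z^3 - x^3*y - 5*x*y^3 - x*y*z^2 + 4*y^2*z + 5*x*y - z
tr(a b^-1 a^-1 b^2 a b^-3) = tr(b^-1 a b^-1 a^-1 b^2 a b^-1) tr(b) - tr(b^-1 a b^-1 a^-1 b^2 a)   [inverse elimination on b] = -x^2*y^5*z + x^3*y^4 + x*y^6 + 2*x*y^4*z^2 + x^2*y^3*z - y^5*z - y^3*z^3 - 2*x^3*y^2 - 6*x*y^4 - 3*x*y^2*z^2 + x^2*y*z + 5*y^3*z + y*z^3 + 9*x*y^2 - 5*y*z - x
tr(b^-3 a b^-1 a^-1 b^2 a b^-1) = tr(a b^-1 a^-1 b^2 a b^-3) tr(b) - tr(a b^-1 a^-1 b^2 a b^-2)   [inverse elimination on b] = -x^2*y^6*z + x^3*y^5 + x*y^7 + 2*x*y^5*z^2 + 2*x^2*y^4*z - y^6*z - y^4*z^3 - 3*x^3*y^3 - 7*x*y^5 - 5*x*y^3*z^2 + x^2*y^2*z + 6*y^4*z + 2*y^2*z^3 + x^3*y + 14*x*y^3 + x*y*z^2 - 9*y^2*z - 6*x*y + z
apply: tr(b^-1 a b^-1 a^-1 b^2 a b^-4) = tr(b^-3 a b^-1 a^-1 b^2 a b^-1) tr(b) - tr(b^-3 a b^-1 a^-1 b^2 a)   [inverse elimination on b] = -x^2*y^7*z + x^3*y^6 + x*y^8 + 2*x*y^6*z^2 + 3*x^2*y^5*z - y^7*z - y^5*z^3 - 4*x^3*y^4 - 8*x*y^6 - 7*x*y^4*z^2 + 7*y^5*z + 3*y^3*z^3 + 3*x^3*y^2 + 20*x*y^4 + 4*x*y^2*z^2 - x^2*y*z - 14*y^3*z - y*z^3 - 15*x*y^2 + 6*y*z + x

-x^2*y^7*z + x^3*y^6 + x*y^8 + 2*x*y^6*z^2 + 3*x^2*y^5*z - y^7*z - y^5*z^3 - 4*x^3*y^4 - 8*x*y^6 - 7*x*y^4*z^2 + 7*y^5*z + 3*y^3*z^3 + 3*x^3*y^2 + 20*x*y^4 + 4*x*y^2*z^2 - x^2*y*z - 14*y^3*z - y*z^3 - 15*x*y^2 + 6*y*z + x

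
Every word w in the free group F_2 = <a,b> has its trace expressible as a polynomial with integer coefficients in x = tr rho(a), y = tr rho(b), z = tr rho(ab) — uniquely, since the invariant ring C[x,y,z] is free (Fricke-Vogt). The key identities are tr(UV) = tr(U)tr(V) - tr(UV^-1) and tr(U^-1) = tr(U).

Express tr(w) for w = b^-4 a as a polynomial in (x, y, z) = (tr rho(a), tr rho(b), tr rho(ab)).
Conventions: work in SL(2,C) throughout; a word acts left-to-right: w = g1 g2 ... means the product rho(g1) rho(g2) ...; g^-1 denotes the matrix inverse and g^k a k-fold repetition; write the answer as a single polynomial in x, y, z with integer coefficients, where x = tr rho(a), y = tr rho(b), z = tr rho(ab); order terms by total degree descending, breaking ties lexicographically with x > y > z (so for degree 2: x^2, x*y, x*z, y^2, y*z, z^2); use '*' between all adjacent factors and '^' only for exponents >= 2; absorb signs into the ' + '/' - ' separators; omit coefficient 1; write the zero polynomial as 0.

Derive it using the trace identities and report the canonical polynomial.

x*y^4 - y^3*z - 3*x*y^2 + 2*y*z + x

tr(b^-1 a) = tr(a) tr(b) - tr(a b)  (eliminate b^-1) = x*y - z
next, tr(b^-1 a b^-1) = tr(b^-1 a) tr(b) - tr(b^-1 a b)  (eliminate b^-1) = x*y^2 - y*z - x
tr(b^-3 a) = tr(b^-1 a b^-1) tr(b) - tr(b^-1 a)  (eliminate b^-1) = x*y^3 - y^2*z - 2*x*y + z
and tr(b^-4 a) = tr(b^-3 a) tr(b) - tr(b^-3 a b)  (eliminate b^-1) = x*y^4 - y^3*z - 3*x*y^2 + 2*y*z + x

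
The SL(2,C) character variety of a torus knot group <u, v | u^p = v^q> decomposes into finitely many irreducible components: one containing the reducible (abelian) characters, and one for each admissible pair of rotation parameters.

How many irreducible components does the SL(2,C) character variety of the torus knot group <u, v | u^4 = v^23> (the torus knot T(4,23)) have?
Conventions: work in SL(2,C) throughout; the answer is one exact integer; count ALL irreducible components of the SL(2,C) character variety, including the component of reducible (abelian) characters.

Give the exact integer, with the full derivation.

In the torus knot group T(4,23), u^4 = v^23 is central, so an irreducible representation sends it to +I or -I (Schur).
So on each irreducible component the traces are pinned: tr(u) = 2*cos(pi*alpha/4) with 1 <= alpha <= 3, tr(v) = 2*cos(pi*beta/23) with 1 <= beta <= 22.
The two central values (-1)^alpha I and (-1)^beta I must be the same matrix, so alpha and beta share a parity.
Counting: 2 odd alphas x 11 odd betas + 1 even alphas x 11 even betas = 22 + 11 = 33.
components with irreducible characters: 33; plus the single component of reducible (abelian) characters: total 34.

34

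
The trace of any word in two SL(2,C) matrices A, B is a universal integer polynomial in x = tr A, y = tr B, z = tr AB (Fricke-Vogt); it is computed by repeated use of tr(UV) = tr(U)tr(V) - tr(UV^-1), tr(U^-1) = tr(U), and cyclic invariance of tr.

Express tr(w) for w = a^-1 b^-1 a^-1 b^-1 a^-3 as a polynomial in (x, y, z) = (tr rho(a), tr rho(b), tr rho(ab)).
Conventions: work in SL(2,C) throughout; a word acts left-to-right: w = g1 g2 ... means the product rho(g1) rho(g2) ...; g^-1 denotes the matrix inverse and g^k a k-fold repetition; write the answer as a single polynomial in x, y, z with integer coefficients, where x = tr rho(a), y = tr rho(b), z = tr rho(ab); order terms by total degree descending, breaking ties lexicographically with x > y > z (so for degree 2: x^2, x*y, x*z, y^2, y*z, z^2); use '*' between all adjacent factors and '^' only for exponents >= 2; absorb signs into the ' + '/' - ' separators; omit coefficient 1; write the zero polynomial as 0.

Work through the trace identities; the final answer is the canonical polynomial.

x^3*z^2 - x^2*y*z - x^3 - 2*x*z^2 + y*z + 3*x

trace(a^-1) = trace(a) = x
trace(a^-2) = trace(a^-1) * trace(a) - trace(1) = x^2 - 2
trace(a^-1 b) = trace(b) * trace(a) - trace(b a) = x*y - z
apply: trace(a^-2 b) = trace(a^-1 b) * trace(a) - trace(a^-1 b a) = x^2*y - x*z - y
apply: trace(a^-1 b^-1 a^-1) = trace(a^-2) * trace(b) - trace(a^-2 b) = x*z - y
trace(b a b) = trace(b) * trace(a b) - trace(a) = y*z - x
use: trace(b a b a) = trace(a b) * trace(a b) - trace(1) = z^2 - 2
apply: trace(a^-1 b a b) = trace(b a b) * trace(a) - trace(b a b a) = x*y*z - x^2 - z^2 + 2
use: trace(b^-1 a^-1 b a) = trace(a^-1 b a) * trace(b) - trace(a^-1 b a b) = -x*y*z + x^2 + y^2 + z^2 - 2
trace(a^-1 b^-1 a^-1 b) = trace(b^-1 a^-1 b) * trace(a) - trace(b^-1 a^-1 b a) = x*y*z - y^2 - z^2 + 2
trace(b^-1 a^-1 b^-1 a^-1) = trace(a^-1 b^-1 a^-1) * trace(b) - trace(a^-1 b^-1 a^-1 b) = z^2 - 2
use: trace(b^-1 a^-1 b^-1 a^-2) = trace(b^-1 a^-1 b^-1 a^-1) * trace(a) - trace(b^-1 a^-1 b^-1) = x*z^2 - y*z - x
trace(a^-3 b^-1 a^-1 b^-1) = trace(b^-1 a^-1 b^-1 a^-2) * trace(a) - trace(b^-1 a^-1 b^-1 a^-1) = x^2*z^2 - x*y*z - x^2 - z^2 + 2
trace(a^-1 b^-1 a^-1 b^-1 a^-3) = trace(a^-3 b^-1 a^-1 b^-1) * trace(a) - trace(a^-3 b^-1 a^-1 b^-1 a) = x^3*z^2 - x^2*y*z - x^3 - 2*x*z^2 + y*z + 3*x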